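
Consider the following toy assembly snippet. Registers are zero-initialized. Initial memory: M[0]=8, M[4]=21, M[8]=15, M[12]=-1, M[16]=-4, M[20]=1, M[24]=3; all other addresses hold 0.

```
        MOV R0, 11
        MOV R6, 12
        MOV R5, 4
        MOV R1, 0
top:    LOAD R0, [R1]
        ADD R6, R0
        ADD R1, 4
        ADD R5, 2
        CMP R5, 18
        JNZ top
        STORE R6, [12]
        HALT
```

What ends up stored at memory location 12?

after MOV R0, 11: R0=11
after MOV R6, 12: R6=12
after MOV R5, 4: R5=4
after MOV R1, 0: R1=0
after LOAD R0, [R1]: R0=M[0]=8
after ADD R6, R0: R6=12+8=20
after ADD R1, 4: R1=0+4=4
after ADD R5, 2: R5=4+2=6
CMP R5, 18  (cmp 6,18)
JNZ top: taken
after LOAD R0, [R1]: R0=M[4]=21
after ADD R6, R0: R6=20+21=41
after ADD R1, 4: R1=4+4=8
after ADD R5, 2: R5=6+2=8
CMP R5, 18  (cmp 8,18)
JNZ top: taken
after LOAD R0, [R1]: R0=M[8]=15
after ADD R6, R0: R6=41+15=56
after ADD R1, 4: R1=8+4=12
after ADD R5, 2: R5=8+2=10
CMP R5, 18  (cmp 10,18)
JNZ top: taken
after LOAD R0, [R1]: R0=M[12]=-1
after ADD R6, R0: R6=56+(-1)=55
after ADD R1, 4: R1=12+4=16
after ADD R5, 2: R5=10+2=12
CMP R5, 18  (cmp 12,18)
JNZ top: taken
after LOAD R0, [R1]: R0=M[16]=-4
after ADD R6, R0: R6=55+(-4)=51
after ADD R1, 4: R1=16+4=20
after ADD R5, 2: R5=12+2=14
CMP R5, 18  (cmp 14,18)
JNZ top: taken
after LOAD R0, [R1]: R0=M[20]=1
after ADD R6, R0: R6=51+1=52
after ADD R1, 4: R1=20+4=24
after ADD R5, 2: R5=14+2=16
CMP R5, 18  (cmp 16,18)
JNZ top: taken
after LOAD R0, [R1]: R0=M[24]=3
after ADD R6, R0: R6=52+3=55
after ADD R1, 4: R1=24+4=28
after ADD R5, 2: R5=16+2=18
CMP R5, 18  (cmp 18,18)
JNZ top: not taken
STORE R6, [12] → M[12]=55
halt.

55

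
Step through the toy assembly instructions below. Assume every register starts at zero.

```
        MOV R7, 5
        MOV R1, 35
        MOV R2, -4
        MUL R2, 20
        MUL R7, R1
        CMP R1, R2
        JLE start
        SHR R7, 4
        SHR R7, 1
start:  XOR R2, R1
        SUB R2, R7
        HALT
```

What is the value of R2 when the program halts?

MOV R7, 5 → R7=5
MOV R1, 35 → R1=35
MOV R2, -4 → R2=-4
MUL R2, 20 → R2=(-4)*20=-80
MUL R7, R1 → R7=5*35=175
CMP R1, R2  (cmp 35,-80)
JLE start: not taken
SHR R7, 4 → R7=175>>4=10
SHR R7, 1 → R7=10>>1=5
XOR R2, R1 → R2=(-80)^35=-109
SUB R2, R7 → R2=(-109)-5=-114
halt.

-114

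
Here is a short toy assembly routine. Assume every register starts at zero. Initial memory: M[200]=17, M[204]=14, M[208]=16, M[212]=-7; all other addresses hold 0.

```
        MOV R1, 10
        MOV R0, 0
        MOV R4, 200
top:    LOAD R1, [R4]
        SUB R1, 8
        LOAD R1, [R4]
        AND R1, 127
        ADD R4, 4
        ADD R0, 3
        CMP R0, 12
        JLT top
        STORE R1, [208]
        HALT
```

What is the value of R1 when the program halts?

121

R1=10
R0=0
R4=200
R1=M[200]=17
R1=17-8=9
R1=M[200]=17
R1=17&127=17
R4=200+4=204
R0=0+3=3
CMP R0, 12  (cmp 3,12)
JLT top: taken
R1=M[204]=14
R1=14-8=6
R1=M[204]=14
R1=14&127=14
R4=204+4=208
R0=3+3=6
CMP R0, 12  (cmp 6,12)
JLT top: taken
R1=M[208]=16
R1=16-8=8
R1=M[208]=16
R1=16&127=16
R4=208+4=212
R0=6+3=9
CMP R0, 12  (cmp 9,12)
JLT top: taken
R1=M[212]=-7
R1=(-7)-8=-15
R1=M[212]=-7
R1=(-7)&127=121
R4=212+4=216
R0=9+3=12
CMP R0, 12  (cmp 12,12)
JLT top: not taken
STORE R1, [208] → M[208]=121
halt.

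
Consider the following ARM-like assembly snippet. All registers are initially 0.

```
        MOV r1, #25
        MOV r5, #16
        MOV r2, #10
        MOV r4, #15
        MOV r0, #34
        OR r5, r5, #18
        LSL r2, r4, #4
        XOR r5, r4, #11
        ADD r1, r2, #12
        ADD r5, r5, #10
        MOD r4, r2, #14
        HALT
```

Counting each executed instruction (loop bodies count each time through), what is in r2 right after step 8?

after MOV r1, #25: r1=25
after MOV r5, #16: r5=16
after MOV r2, #10: r2=10
after MOV r4, #15: r4=15
after MOV r0, #34: r0=34
after OR r5, r5, #18: r5=16|18=18
after LSL r2, r4, #4: r2=15<<4=240
after XOR r5, r4, #11: r5=15^11=4
After step 8: r2 = 240.

240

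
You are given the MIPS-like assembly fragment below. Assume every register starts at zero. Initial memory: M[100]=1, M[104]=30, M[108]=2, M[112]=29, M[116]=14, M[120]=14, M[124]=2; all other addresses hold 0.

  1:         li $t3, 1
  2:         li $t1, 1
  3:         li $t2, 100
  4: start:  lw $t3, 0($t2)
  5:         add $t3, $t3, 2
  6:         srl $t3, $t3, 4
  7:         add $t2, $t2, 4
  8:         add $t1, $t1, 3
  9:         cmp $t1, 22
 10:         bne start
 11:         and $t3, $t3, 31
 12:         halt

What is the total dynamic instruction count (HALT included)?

after li $t3, 1: $t3=1
after li $t1, 1: $t1=1
after li $t2, 100: $t2=100
after lw $t3, 0($t2): $t3=M[100]=1
after add $t3, $t3, 2: $t3=1+2=3
after srl $t3, $t3, 4: $t3=3>>4=0
after add $t2, $t2, 4: $t2=100+4=104
after add $t1, $t1, 3: $t1=1+3=4
cmp $t1, 22  (cmp 4,22)
bne start: taken
after lw $t3, 0($t2): $t3=M[104]=30
after add $t3, $t3, 2: $t3=30+2=32
after srl $t3, $t3, 4: $t3=32>>4=2
after add $t2, $t2, 4: $t2=104+4=108
after add $t1, $t1, 3: $t1=4+3=7
cmp $t1, 22  (cmp 7,22)
bne start: taken
after lw $t3, 0($t2): $t3=M[108]=2
after add $t3, $t3, 2: $t3=2+2=4
after srl $t3, $t3, 4: $t3=4>>4=0
after add $t2, $t2, 4: $t2=108+4=112
after add $t1, $t1, 3: $t1=7+3=10
cmp $t1, 22  (cmp 10,22)
bne start: taken
after lw $t3, 0($t2): $t3=M[112]=29
after add $t3, $t3, 2: $t3=29+2=31
after srl $t3, $t3, 4: $t3=31>>4=1
after add $t2, $t2, 4: $t2=112+4=116
after add $t1, $t1, 3: $t1=10+3=13
cmp $t1, 22  (cmp 13,22)
bne start: taken
after lw $t3, 0($t2): $t3=M[116]=14
after add $t3, $t3, 2: $t3=14+2=16
after srl $t3, $t3, 4: $t3=16>>4=1
after add $t2, $t2, 4: $t2=116+4=120
after add $t1, $t1, 3: $t1=13+3=16
cmp $t1, 22  (cmp 16,22)
bne start: taken
after lw $t3, 0($t2): $t3=M[120]=14
after add $t3, $t3, 2: $t3=14+2=16
after srl $t3, $t3, 4: $t3=16>>4=1
after add $t2, $t2, 4: $t2=120+4=124
after add $t1, $t1, 3: $t1=16+3=19
cmp $t1, 22  (cmp 19,22)
bne start: taken
after lw $t3, 0($t2): $t3=M[124]=2
after add $t3, $t3, 2: $t3=2+2=4
after srl $t3, $t3, 4: $t3=4>>4=0
after add $t2, $t2, 4: $t2=124+4=128
after add $t1, $t1, 3: $t1=19+3=22
cmp $t1, 22  (cmp 22,22)
bne start: not taken
after and $t3, $t3, 31: $t3=0&31=0
halt.
Total executed instructions: 54.

54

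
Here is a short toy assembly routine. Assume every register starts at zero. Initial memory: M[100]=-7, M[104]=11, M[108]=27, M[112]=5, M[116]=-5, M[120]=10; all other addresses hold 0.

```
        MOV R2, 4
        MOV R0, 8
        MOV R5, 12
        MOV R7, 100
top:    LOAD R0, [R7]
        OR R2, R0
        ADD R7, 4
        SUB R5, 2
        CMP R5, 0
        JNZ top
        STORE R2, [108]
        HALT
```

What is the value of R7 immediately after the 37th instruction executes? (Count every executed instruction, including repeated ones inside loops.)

after MOV R2, 4: R2=4
after MOV R0, 8: R0=8
after MOV R5, 12: R5=12
after MOV R7, 100: R7=100
after LOAD R0, [R7]: R0=M[100]=-7
after OR R2, R0: R2=4|(-7)=-3
after ADD R7, 4: R7=100+4=104
after SUB R5, 2: R5=12-2=10
CMP R5, 0  (cmp 10,0)
JNZ top: taken
after LOAD R0, [R7]: R0=M[104]=11
after OR R2, R0: R2=(-3)|11=-1
after ADD R7, 4: R7=104+4=108
after SUB R5, 2: R5=10-2=8
CMP R5, 0  (cmp 8,0)
JNZ top: taken
after LOAD R0, [R7]: R0=M[108]=27
after OR R2, R0: R2=(-1)|27=-1
after ADD R7, 4: R7=108+4=112
after SUB R5, 2: R5=8-2=6
CMP R5, 0  (cmp 6,0)
JNZ top: taken
after LOAD R0, [R7]: R0=M[112]=5
after OR R2, R0: R2=(-1)|5=-1
after ADD R7, 4: R7=112+4=116
after SUB R5, 2: R5=6-2=4
CMP R5, 0  (cmp 4,0)
JNZ top: taken
after LOAD R0, [R7]: R0=M[116]=-5
after OR R2, R0: R2=(-1)|(-5)=-1
after ADD R7, 4: R7=116+4=120
after SUB R5, 2: R5=4-2=2
CMP R5, 0  (cmp 2,0)
JNZ top: taken
after LOAD R0, [R7]: R0=M[120]=10
after OR R2, R0: R2=(-1)|10=-1
after ADD R7, 4: R7=120+4=124
After step 37: R7 = 124.

124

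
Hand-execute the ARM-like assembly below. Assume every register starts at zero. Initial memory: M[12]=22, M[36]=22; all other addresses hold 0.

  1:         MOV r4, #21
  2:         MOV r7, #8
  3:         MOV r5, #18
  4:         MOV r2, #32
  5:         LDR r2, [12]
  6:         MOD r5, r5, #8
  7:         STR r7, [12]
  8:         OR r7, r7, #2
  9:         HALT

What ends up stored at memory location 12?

8

MOV r4, #21 → r4=21
MOV r7, #8 → r7=8
MOV r5, #18 → r5=18
MOV r2, #32 → r2=32
LDR r2, [12] → r2=M[12]=22
MOD r5, r5, #8 → r5=18%8=2
STR r7, [12] → M[12]=8
OR r7, r7, #2 → r7=8|2=10
halt.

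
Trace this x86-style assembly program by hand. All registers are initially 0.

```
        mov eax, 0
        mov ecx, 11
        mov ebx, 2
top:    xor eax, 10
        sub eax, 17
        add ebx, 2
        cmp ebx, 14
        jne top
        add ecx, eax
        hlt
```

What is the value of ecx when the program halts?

mov eax, 0 → eax=0
mov ecx, 11 → ecx=11
mov ebx, 2 → ebx=2
xor eax, 10 → eax=0^10=10
sub eax, 17 → eax=10-17=-7
add ebx, 2 → ebx=2+2=4
cmp ebx, 14  (cmp 4,14)
jne top: taken
xor eax, 10 → eax=(-7)^10=-13
sub eax, 17 → eax=(-13)-17=-30
add ebx, 2 → ebx=4+2=6
cmp ebx, 14  (cmp 6,14)
jne top: taken
xor eax, 10 → eax=(-30)^10=-24
sub eax, 17 → eax=(-24)-17=-41
add ebx, 2 → ebx=6+2=8
cmp ebx, 14  (cmp 8,14)
jne top: taken
xor eax, 10 → eax=(-41)^10=-35
sub eax, 17 → eax=(-35)-17=-52
add ebx, 2 → ebx=8+2=10
cmp ebx, 14  (cmp 10,14)
jne top: taken
xor eax, 10 → eax=(-52)^10=-58
sub eax, 17 → eax=(-58)-17=-75
add ebx, 2 → ebx=10+2=12
cmp ebx, 14  (cmp 12,14)
jne top: taken
xor eax, 10 → eax=(-75)^10=-65
sub eax, 17 → eax=(-65)-17=-82
add ebx, 2 → ebx=12+2=14
cmp ebx, 14  (cmp 14,14)
jne top: not taken
add ecx, eax → ecx=11+(-82)=-71
halt.

-71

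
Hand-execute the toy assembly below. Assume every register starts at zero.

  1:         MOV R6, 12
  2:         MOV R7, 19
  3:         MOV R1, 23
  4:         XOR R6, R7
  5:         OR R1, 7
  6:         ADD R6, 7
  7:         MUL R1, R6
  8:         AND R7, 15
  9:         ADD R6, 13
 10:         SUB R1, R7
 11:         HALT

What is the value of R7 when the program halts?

after MOV R6, 12: R6=12
after MOV R7, 19: R7=19
after MOV R1, 23: R1=23
after XOR R6, R7: R6=12^19=31
after OR R1, 7: R1=23|7=23
after ADD R6, 7: R6=31+7=38
after MUL R1, R6: R1=23*38=874
after AND R7, 15: R7=19&15=3
after ADD R6, 13: R6=38+13=51
after SUB R1, R7: R1=874-3=871
halt.

3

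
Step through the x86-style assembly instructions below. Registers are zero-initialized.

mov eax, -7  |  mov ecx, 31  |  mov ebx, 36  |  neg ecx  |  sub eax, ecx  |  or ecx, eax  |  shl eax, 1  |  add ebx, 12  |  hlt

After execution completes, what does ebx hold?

eax=-7
ecx=31
ebx=36
ecx=-(31)=-31
eax=(-7)-(-31)=24
ecx=(-31)|24=-7
eax=24<<1=48
ebx=36+12=48
halt.

48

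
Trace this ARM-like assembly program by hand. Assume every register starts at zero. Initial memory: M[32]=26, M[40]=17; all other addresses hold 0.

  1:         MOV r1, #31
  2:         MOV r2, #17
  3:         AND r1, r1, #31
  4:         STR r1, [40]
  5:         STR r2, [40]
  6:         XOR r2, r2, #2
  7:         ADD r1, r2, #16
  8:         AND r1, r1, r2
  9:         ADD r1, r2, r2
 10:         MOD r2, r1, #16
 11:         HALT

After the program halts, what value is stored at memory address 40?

17

r1=31
r2=17
r1=31&31=31
STR r1, [40] → M[40]=31
STR r2, [40] → M[40]=17
r2=17^2=19
r1=19+16=35
r1=35&19=3
r1=19+19=38
r2=38%16=6
halt.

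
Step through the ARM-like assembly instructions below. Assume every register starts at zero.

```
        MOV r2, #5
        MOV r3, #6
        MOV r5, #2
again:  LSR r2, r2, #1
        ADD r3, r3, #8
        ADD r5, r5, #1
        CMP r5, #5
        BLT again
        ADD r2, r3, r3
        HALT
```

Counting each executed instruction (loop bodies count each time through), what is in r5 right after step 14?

4

r2=5
r3=6
r5=2
r2=5>>1=2
r3=6+8=14
r5=2+1=3
CMP r5, #5  (cmp 3,5)
BLT again: taken
r2=2>>1=1
r3=14+8=22
r5=3+1=4
CMP r5, #5  (cmp 4,5)
BLT again: taken
r2=1>>1=0
After step 14: r5 = 4.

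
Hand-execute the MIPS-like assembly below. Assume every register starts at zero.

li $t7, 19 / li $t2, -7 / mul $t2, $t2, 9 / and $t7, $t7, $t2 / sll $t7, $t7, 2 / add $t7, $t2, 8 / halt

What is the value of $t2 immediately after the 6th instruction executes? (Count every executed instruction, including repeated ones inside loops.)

-63

after li $t7, 19: $t7=19
after li $t2, -7: $t2=-7
after mul $t2, $t2, 9: $t2=(-7)*9=-63
after and $t7, $t7, $t2: $t7=19&(-63)=1
after sll $t7, $t7, 2: $t7=1<<2=4
after add $t7, $t2, 8: $t7=(-63)+8=-55
After step 6: $t2 = -63.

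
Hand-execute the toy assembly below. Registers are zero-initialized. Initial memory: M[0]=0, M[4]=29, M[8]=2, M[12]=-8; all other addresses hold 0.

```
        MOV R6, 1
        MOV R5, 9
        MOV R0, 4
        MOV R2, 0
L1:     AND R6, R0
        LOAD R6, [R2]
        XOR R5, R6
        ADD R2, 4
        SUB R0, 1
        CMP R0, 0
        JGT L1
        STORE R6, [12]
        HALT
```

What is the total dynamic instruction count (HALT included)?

34

R6=1
R5=9
R0=4
R2=0
R6=1&4=0
R6=M[0]=0
R5=9^0=9
R2=0+4=4
R0=4-1=3
CMP R0, 0  (cmp 3,0)
JGT L1: taken
R6=0&3=0
R6=M[4]=29
R5=9^29=20
R2=4+4=8
R0=3-1=2
CMP R0, 0  (cmp 2,0)
JGT L1: taken
R6=29&2=0
R6=M[8]=2
R5=20^2=22
R2=8+4=12
R0=2-1=1
CMP R0, 0  (cmp 1,0)
JGT L1: taken
R6=2&1=0
R6=M[12]=-8
R5=22^(-8)=-18
R2=12+4=16
R0=1-1=0
CMP R0, 0  (cmp 0,0)
JGT L1: not taken
STORE R6, [12] → M[12]=-8
halt.
Total executed instructions: 34.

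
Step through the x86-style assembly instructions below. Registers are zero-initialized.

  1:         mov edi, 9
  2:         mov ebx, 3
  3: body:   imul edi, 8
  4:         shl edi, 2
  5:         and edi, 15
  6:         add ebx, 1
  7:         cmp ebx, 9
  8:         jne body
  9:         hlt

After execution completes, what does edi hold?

0

edi=9
ebx=3
edi=9*8=72
edi=72<<2=288
edi=288&15=0
ebx=3+1=4
cmp ebx, 9  (cmp 4,9)
jne body: taken
edi=0*8=0
edi=0<<2=0
edi=0&15=0
ebx=4+1=5
cmp ebx, 9  (cmp 5,9)
jne body: taken
edi=0*8=0
edi=0<<2=0
edi=0&15=0
ebx=5+1=6
cmp ebx, 9  (cmp 6,9)
jne body: taken
edi=0*8=0
edi=0<<2=0
edi=0&15=0
ebx=6+1=7
cmp ebx, 9  (cmp 7,9)
jne body: taken
edi=0*8=0
edi=0<<2=0
edi=0&15=0
ebx=7+1=8
cmp ebx, 9  (cmp 8,9)
jne body: taken
edi=0*8=0
edi=0<<2=0
edi=0&15=0
ebx=8+1=9
cmp ebx, 9  (cmp 9,9)
jne body: not taken
halt.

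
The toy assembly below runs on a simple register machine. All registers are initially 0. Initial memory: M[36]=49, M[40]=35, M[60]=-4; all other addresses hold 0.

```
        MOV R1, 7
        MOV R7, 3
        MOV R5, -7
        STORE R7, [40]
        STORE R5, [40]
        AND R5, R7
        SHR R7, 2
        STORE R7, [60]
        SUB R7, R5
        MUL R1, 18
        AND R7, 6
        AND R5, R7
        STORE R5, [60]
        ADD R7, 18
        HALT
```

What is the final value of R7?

MOV R1, 7 → R1=7
MOV R7, 3 → R7=3
MOV R5, -7 → R5=-7
STORE R7, [40] → M[40]=3
STORE R5, [40] → M[40]=-7
AND R5, R7 → R5=(-7)&3=1
SHR R7, 2 → R7=3>>2=0
STORE R7, [60] → M[60]=0
SUB R7, R5 → R7=0-1=-1
MUL R1, 18 → R1=7*18=126
AND R7, 6 → R7=(-1)&6=6
AND R5, R7 → R5=1&6=0
STORE R5, [60] → M[60]=0
ADD R7, 18 → R7=6+18=24
halt.

24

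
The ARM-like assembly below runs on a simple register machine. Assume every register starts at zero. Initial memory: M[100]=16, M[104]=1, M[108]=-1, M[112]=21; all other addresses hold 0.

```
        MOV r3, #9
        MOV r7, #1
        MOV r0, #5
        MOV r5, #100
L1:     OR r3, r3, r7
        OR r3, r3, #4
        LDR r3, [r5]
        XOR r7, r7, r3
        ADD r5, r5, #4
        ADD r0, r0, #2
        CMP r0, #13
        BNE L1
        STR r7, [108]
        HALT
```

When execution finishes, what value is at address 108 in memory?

MOV r3, #9 → r3=9
MOV r7, #1 → r7=1
MOV r0, #5 → r0=5
MOV r5, #100 → r5=100
OR r3, r3, r7 → r3=9|1=9
OR r3, r3, #4 → r3=9|4=13
LDR r3, [r5] → r3=M[100]=16
XOR r7, r7, r3 → r7=1^16=17
ADD r5, r5, #4 → r5=100+4=104
ADD r0, r0, #2 → r0=5+2=7
CMP r0, #13  (cmp 7,13)
BNE L1: taken
OR r3, r3, r7 → r3=16|17=17
OR r3, r3, #4 → r3=17|4=21
LDR r3, [r5] → r3=M[104]=1
XOR r7, r7, r3 → r7=17^1=16
ADD r5, r5, #4 → r5=104+4=108
ADD r0, r0, #2 → r0=7+2=9
CMP r0, #13  (cmp 9,13)
BNE L1: taken
OR r3, r3, r7 → r3=1|16=17
OR r3, r3, #4 → r3=17|4=21
LDR r3, [r5] → r3=M[108]=-1
XOR r7, r7, r3 → r7=16^(-1)=-17
ADD r5, r5, #4 → r5=108+4=112
ADD r0, r0, #2 → r0=9+2=11
CMP r0, #13  (cmp 11,13)
BNE L1: taken
OR r3, r3, r7 → r3=(-1)|(-17)=-1
OR r3, r3, #4 → r3=(-1)|4=-1
LDR r3, [r5] → r3=M[112]=21
XOR r7, r7, r3 → r7=(-17)^21=-6
ADD r5, r5, #4 → r5=112+4=116
ADD r0, r0, #2 → r0=11+2=13
CMP r0, #13  (cmp 13,13)
BNE L1: not taken
STR r7, [108] → M[108]=-6
halt.

-6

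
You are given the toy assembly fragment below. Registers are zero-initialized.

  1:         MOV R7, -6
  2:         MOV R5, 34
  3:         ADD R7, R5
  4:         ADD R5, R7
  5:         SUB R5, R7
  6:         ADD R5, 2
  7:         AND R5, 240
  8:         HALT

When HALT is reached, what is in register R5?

R7=-6
R5=34
R7=(-6)+34=28
R5=34+28=62
R5=62-28=34
R5=34+2=36
R5=36&240=32
halt.

32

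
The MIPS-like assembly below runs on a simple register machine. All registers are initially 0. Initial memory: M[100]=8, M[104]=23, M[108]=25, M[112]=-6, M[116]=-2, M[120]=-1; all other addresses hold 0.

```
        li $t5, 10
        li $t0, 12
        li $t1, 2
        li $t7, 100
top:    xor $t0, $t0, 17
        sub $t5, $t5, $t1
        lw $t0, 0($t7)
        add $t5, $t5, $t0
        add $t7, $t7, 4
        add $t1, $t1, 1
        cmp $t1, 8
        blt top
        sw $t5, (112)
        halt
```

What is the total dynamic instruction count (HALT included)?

54

after li $t5, 10: $t5=10
after li $t0, 12: $t0=12
after li $t1, 2: $t1=2
after li $t7, 100: $t7=100
after xor $t0, $t0, 17: $t0=12^17=29
after sub $t5, $t5, $t1: $t5=10-2=8
after lw $t0, 0($t7): $t0=M[100]=8
after add $t5, $t5, $t0: $t5=8+8=16
after add $t7, $t7, 4: $t7=100+4=104
after add $t1, $t1, 1: $t1=2+1=3
cmp $t1, 8  (cmp 3,8)
blt top: taken
after xor $t0, $t0, 17: $t0=8^17=25
after sub $t5, $t5, $t1: $t5=16-3=13
after lw $t0, 0($t7): $t0=M[104]=23
after add $t5, $t5, $t0: $t5=13+23=36
after add $t7, $t7, 4: $t7=104+4=108
after add $t1, $t1, 1: $t1=3+1=4
cmp $t1, 8  (cmp 4,8)
blt top: taken
after xor $t0, $t0, 17: $t0=23^17=6
after sub $t5, $t5, $t1: $t5=36-4=32
after lw $t0, 0($t7): $t0=M[108]=25
after add $t5, $t5, $t0: $t5=32+25=57
after add $t7, $t7, 4: $t7=108+4=112
after add $t1, $t1, 1: $t1=4+1=5
cmp $t1, 8  (cmp 5,8)
blt top: taken
after xor $t0, $t0, 17: $t0=25^17=8
after sub $t5, $t5, $t1: $t5=57-5=52
after lw $t0, 0($t7): $t0=M[112]=-6
after add $t5, $t5, $t0: $t5=52+(-6)=46
after add $t7, $t7, 4: $t7=112+4=116
after add $t1, $t1, 1: $t1=5+1=6
cmp $t1, 8  (cmp 6,8)
blt top: taken
after xor $t0, $t0, 17: $t0=(-6)^17=-21
after sub $t5, $t5, $t1: $t5=46-6=40
after lw $t0, 0($t7): $t0=M[116]=-2
after add $t5, $t5, $t0: $t5=40+(-2)=38
after add $t7, $t7, 4: $t7=116+4=120
after add $t1, $t1, 1: $t1=6+1=7
cmp $t1, 8  (cmp 7,8)
blt top: taken
after xor $t0, $t0, 17: $t0=(-2)^17=-17
after sub $t5, $t5, $t1: $t5=38-7=31
after lw $t0, 0($t7): $t0=M[120]=-1
after add $t5, $t5, $t0: $t5=31+(-1)=30
after add $t7, $t7, 4: $t7=120+4=124
after add $t1, $t1, 1: $t1=7+1=8
cmp $t1, 8  (cmp 8,8)
blt top: not taken
sw $t5, (112) → M[112]=30
halt.
Total executed instructions: 54.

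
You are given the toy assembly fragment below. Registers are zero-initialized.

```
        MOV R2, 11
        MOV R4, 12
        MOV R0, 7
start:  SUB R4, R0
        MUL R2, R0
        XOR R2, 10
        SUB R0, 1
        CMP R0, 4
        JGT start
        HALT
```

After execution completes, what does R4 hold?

MOV R2, 11 → R2=11
MOV R4, 12 → R4=12
MOV R0, 7 → R0=7
SUB R4, R0 → R4=12-7=5
MUL R2, R0 → R2=11*7=77
XOR R2, 10 → R2=77^10=71
SUB R0, 1 → R0=7-1=6
CMP R0, 4  (cmp 6,4)
JGT start: taken
SUB R4, R0 → R4=5-6=-1
MUL R2, R0 → R2=71*6=426
XOR R2, 10 → R2=426^10=416
SUB R0, 1 → R0=6-1=5
CMP R0, 4  (cmp 5,4)
JGT start: taken
SUB R4, R0 → R4=(-1)-5=-6
MUL R2, R0 → R2=416*5=2080
XOR R2, 10 → R2=2080^10=2090
SUB R0, 1 → R0=5-1=4
CMP R0, 4  (cmp 4,4)
JGT start: not taken
halt.

-6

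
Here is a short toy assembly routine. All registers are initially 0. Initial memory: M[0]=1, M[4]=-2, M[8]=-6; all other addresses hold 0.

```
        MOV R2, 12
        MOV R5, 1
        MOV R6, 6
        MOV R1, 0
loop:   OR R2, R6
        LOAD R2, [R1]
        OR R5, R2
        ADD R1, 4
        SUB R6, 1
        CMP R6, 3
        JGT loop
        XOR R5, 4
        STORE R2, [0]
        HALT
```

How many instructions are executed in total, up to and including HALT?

28

MOV R2, 12 → R2=12
MOV R5, 1 → R5=1
MOV R6, 6 → R6=6
MOV R1, 0 → R1=0
OR R2, R6 → R2=12|6=14
LOAD R2, [R1] → R2=M[0]=1
OR R5, R2 → R5=1|1=1
ADD R1, 4 → R1=0+4=4
SUB R6, 1 → R6=6-1=5
CMP R6, 3  (cmp 5,3)
JGT loop: taken
OR R2, R6 → R2=1|5=5
LOAD R2, [R1] → R2=M[4]=-2
OR R5, R2 → R5=1|(-2)=-1
ADD R1, 4 → R1=4+4=8
SUB R6, 1 → R6=5-1=4
CMP R6, 3  (cmp 4,3)
JGT loop: taken
OR R2, R6 → R2=(-2)|4=-2
LOAD R2, [R1] → R2=M[8]=-6
OR R5, R2 → R5=(-1)|(-6)=-1
ADD R1, 4 → R1=8+4=12
SUB R6, 1 → R6=4-1=3
CMP R6, 3  (cmp 3,3)
JGT loop: not taken
XOR R5, 4 → R5=(-1)^4=-5
STORE R2, [0] → M[0]=-6
halt.
Total executed instructions: 28.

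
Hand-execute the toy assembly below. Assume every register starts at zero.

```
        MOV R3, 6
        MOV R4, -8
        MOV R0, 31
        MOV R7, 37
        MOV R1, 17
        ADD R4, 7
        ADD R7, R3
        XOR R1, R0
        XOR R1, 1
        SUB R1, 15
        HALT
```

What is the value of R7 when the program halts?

after MOV R3, 6: R3=6
after MOV R4, -8: R4=-8
after MOV R0, 31: R0=31
after MOV R7, 37: R7=37
after MOV R1, 17: R1=17
after ADD R4, 7: R4=(-8)+7=-1
after ADD R7, R3: R7=37+6=43
after XOR R1, R0: R1=17^31=14
after XOR R1, 1: R1=14^1=15
after SUB R1, 15: R1=15-15=0
halt.

43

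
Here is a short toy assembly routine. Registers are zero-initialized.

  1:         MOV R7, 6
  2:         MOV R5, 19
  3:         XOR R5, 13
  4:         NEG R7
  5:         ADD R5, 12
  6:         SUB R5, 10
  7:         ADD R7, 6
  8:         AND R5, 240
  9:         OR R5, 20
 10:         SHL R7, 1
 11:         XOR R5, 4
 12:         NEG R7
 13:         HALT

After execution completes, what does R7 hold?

0

MOV R7, 6 → R7=6
MOV R5, 19 → R5=19
XOR R5, 13 → R5=19^13=30
NEG R7 → R7=-(6)=-6
ADD R5, 12 → R5=30+12=42
SUB R5, 10 → R5=42-10=32
ADD R7, 6 → R7=(-6)+6=0
AND R5, 240 → R5=32&240=32
OR R5, 20 → R5=32|20=52
SHL R7, 1 → R7=0<<1=0
XOR R5, 4 → R5=52^4=48
NEG R7 → R7=-(0)=0
halt.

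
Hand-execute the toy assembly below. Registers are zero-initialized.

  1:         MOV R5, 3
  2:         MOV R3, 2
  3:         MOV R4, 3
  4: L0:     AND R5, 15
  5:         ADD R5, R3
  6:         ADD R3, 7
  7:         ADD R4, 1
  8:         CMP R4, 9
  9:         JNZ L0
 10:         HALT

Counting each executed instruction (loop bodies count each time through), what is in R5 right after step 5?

5

MOV R5, 3 → R5=3
MOV R3, 2 → R3=2
MOV R4, 3 → R4=3
AND R5, 15 → R5=3&15=3
ADD R5, R3 → R5=3+2=5
After step 5: R5 = 5.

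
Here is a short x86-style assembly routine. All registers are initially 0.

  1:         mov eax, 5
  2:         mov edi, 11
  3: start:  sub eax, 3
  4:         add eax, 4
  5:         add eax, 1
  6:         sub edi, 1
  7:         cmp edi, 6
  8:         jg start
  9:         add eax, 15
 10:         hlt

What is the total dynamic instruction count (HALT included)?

34

after mov eax, 5: eax=5
after mov edi, 11: edi=11
after sub eax, 3: eax=5-3=2
after add eax, 4: eax=2+4=6
after add eax, 1: eax=6+1=7
after sub edi, 1: edi=11-1=10
cmp edi, 6  (cmp 10,6)
jg start: taken
after sub eax, 3: eax=7-3=4
after add eax, 4: eax=4+4=8
after add eax, 1: eax=8+1=9
after sub edi, 1: edi=10-1=9
cmp edi, 6  (cmp 9,6)
jg start: taken
after sub eax, 3: eax=9-3=6
after add eax, 4: eax=6+4=10
after add eax, 1: eax=10+1=11
after sub edi, 1: edi=9-1=8
cmp edi, 6  (cmp 8,6)
jg start: taken
after sub eax, 3: eax=11-3=8
after add eax, 4: eax=8+4=12
after add eax, 1: eax=12+1=13
after sub edi, 1: edi=8-1=7
cmp edi, 6  (cmp 7,6)
jg start: taken
after sub eax, 3: eax=13-3=10
after add eax, 4: eax=10+4=14
after add eax, 1: eax=14+1=15
after sub edi, 1: edi=7-1=6
cmp edi, 6  (cmp 6,6)
jg start: not taken
after add eax, 15: eax=15+15=30
halt.
Total executed instructions: 34.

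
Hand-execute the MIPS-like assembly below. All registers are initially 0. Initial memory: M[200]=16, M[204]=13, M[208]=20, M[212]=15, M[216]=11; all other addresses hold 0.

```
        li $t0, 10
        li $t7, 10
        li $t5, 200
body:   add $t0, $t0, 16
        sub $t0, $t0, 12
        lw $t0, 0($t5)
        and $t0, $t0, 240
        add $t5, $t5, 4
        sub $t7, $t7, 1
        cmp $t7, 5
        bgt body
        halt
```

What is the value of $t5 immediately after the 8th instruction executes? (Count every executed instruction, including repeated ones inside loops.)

li $t0, 10 → $t0=10
li $t7, 10 → $t7=10
li $t5, 200 → $t5=200
add $t0, $t0, 16 → $t0=10+16=26
sub $t0, $t0, 12 → $t0=26-12=14
lw $t0, 0($t5) → $t0=M[200]=16
and $t0, $t0, 240 → $t0=16&240=16
add $t5, $t5, 4 → $t5=200+4=204
After step 8: $t5 = 204.

204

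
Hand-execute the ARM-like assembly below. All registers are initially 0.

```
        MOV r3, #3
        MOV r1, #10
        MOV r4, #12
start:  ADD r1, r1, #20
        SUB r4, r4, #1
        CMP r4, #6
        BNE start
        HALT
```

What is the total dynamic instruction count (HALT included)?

MOV r3, #3 → r3=3
MOV r1, #10 → r1=10
MOV r4, #12 → r4=12
ADD r1, r1, #20 → r1=10+20=30
SUB r4, r4, #1 → r4=12-1=11
CMP r4, #6  (cmp 11,6)
BNE start: taken
ADD r1, r1, #20 → r1=30+20=50
SUB r4, r4, #1 → r4=11-1=10
CMP r4, #6  (cmp 10,6)
BNE start: taken
ADD r1, r1, #20 → r1=50+20=70
SUB r4, r4, #1 → r4=10-1=9
CMP r4, #6  (cmp 9,6)
BNE start: taken
ADD r1, r1, #20 → r1=70+20=90
SUB r4, r4, #1 → r4=9-1=8
CMP r4, #6  (cmp 8,6)
BNE start: taken
ADD r1, r1, #20 → r1=90+20=110
SUB r4, r4, #1 → r4=8-1=7
CMP r4, #6  (cmp 7,6)
BNE start: taken
ADD r1, r1, #20 → r1=110+20=130
SUB r4, r4, #1 → r4=7-1=6
CMP r4, #6  (cmp 6,6)
BNE start: not taken
halt.
Total executed instructions: 28.

28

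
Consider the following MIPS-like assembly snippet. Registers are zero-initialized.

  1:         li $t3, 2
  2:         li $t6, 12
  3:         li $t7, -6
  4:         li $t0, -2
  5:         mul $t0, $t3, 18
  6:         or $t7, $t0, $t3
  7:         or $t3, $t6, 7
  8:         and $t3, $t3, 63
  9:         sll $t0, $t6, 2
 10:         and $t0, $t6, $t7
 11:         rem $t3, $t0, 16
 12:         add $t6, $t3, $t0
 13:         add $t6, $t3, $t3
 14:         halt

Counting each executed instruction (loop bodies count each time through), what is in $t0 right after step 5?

36

li $t3, 2 → $t3=2
li $t6, 12 → $t6=12
li $t7, -6 → $t7=-6
li $t0, -2 → $t0=-2
mul $t0, $t3, 18 → $t0=2*18=36
After step 5: $t0 = 36.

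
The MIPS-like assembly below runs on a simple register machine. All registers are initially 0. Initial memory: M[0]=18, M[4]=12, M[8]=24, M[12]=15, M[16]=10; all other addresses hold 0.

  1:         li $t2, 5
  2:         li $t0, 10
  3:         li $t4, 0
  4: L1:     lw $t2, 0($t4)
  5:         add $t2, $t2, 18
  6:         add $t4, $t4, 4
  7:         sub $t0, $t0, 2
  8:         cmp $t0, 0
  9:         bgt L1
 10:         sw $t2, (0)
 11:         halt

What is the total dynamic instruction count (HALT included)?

after li $t2, 5: $t2=5
after li $t0, 10: $t0=10
after li $t4, 0: $t4=0
after lw $t2, 0($t4): $t2=M[0]=18
after add $t2, $t2, 18: $t2=18+18=36
after add $t4, $t4, 4: $t4=0+4=4
after sub $t0, $t0, 2: $t0=10-2=8
cmp $t0, 0  (cmp 8,0)
bgt L1: taken
after lw $t2, 0($t4): $t2=M[4]=12
after add $t2, $t2, 18: $t2=12+18=30
after add $t4, $t4, 4: $t4=4+4=8
after sub $t0, $t0, 2: $t0=8-2=6
cmp $t0, 0  (cmp 6,0)
bgt L1: taken
after lw $t2, 0($t4): $t2=M[8]=24
after add $t2, $t2, 18: $t2=24+18=42
after add $t4, $t4, 4: $t4=8+4=12
after sub $t0, $t0, 2: $t0=6-2=4
cmp $t0, 0  (cmp 4,0)
bgt L1: taken
after lw $t2, 0($t4): $t2=M[12]=15
after add $t2, $t2, 18: $t2=15+18=33
after add $t4, $t4, 4: $t4=12+4=16
after sub $t0, $t0, 2: $t0=4-2=2
cmp $t0, 0  (cmp 2,0)
bgt L1: taken
after lw $t2, 0($t4): $t2=M[16]=10
after add $t2, $t2, 18: $t2=10+18=28
after add $t4, $t4, 4: $t4=16+4=20
after sub $t0, $t0, 2: $t0=2-2=0
cmp $t0, 0  (cmp 0,0)
bgt L1: not taken
sw $t2, (0) → M[0]=28
halt.
Total executed instructions: 35.

35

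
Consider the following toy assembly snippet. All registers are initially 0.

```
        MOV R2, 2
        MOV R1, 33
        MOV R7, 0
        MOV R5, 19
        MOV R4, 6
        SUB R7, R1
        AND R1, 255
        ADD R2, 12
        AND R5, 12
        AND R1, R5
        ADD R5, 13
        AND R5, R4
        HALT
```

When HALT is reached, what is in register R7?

MOV R2, 2 → R2=2
MOV R1, 33 → R1=33
MOV R7, 0 → R7=0
MOV R5, 19 → R5=19
MOV R4, 6 → R4=6
SUB R7, R1 → R7=0-33=-33
AND R1, 255 → R1=33&255=33
ADD R2, 12 → R2=2+12=14
AND R5, 12 → R5=19&12=0
AND R1, R5 → R1=33&0=0
ADD R5, 13 → R5=0+13=13
AND R5, R4 → R5=13&6=4
halt.

-33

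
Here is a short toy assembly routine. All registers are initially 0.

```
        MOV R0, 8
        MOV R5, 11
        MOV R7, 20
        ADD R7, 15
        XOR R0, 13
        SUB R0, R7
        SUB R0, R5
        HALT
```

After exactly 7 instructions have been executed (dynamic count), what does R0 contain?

MOV R0, 8 → R0=8
MOV R5, 11 → R5=11
MOV R7, 20 → R7=20
ADD R7, 15 → R7=20+15=35
XOR R0, 13 → R0=8^13=5
SUB R0, R7 → R0=5-35=-30
SUB R0, R5 → R0=(-30)-11=-41
After step 7: R0 = -41.

-41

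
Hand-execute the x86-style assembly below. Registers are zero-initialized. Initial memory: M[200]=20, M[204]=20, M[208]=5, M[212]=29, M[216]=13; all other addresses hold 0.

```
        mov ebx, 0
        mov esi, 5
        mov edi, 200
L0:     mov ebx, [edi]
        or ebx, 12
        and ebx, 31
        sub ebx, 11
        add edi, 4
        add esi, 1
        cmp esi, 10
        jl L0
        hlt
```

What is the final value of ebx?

after mov ebx, 0: ebx=0
after mov esi, 5: esi=5
after mov edi, 200: edi=200
after mov ebx, [edi]: ebx=M[200]=20
after or ebx, 12: ebx=20|12=28
after and ebx, 31: ebx=28&31=28
after sub ebx, 11: ebx=28-11=17
after add edi, 4: edi=200+4=204
after add esi, 1: esi=5+1=6
cmp esi, 10  (cmp 6,10)
jl L0: taken
after mov ebx, [edi]: ebx=M[204]=20
after or ebx, 12: ebx=20|12=28
after and ebx, 31: ebx=28&31=28
after sub ebx, 11: ebx=28-11=17
after add edi, 4: edi=204+4=208
after add esi, 1: esi=6+1=7
cmp esi, 10  (cmp 7,10)
jl L0: taken
after mov ebx, [edi]: ebx=M[208]=5
after or ebx, 12: ebx=5|12=13
after and ebx, 31: ebx=13&31=13
after sub ebx, 11: ebx=13-11=2
after add edi, 4: edi=208+4=212
after add esi, 1: esi=7+1=8
cmp esi, 10  (cmp 8,10)
jl L0: taken
after mov ebx, [edi]: ebx=M[212]=29
after or ebx, 12: ebx=29|12=29
after and ebx, 31: ebx=29&31=29
after sub ebx, 11: ebx=29-11=18
after add edi, 4: edi=212+4=216
after add esi, 1: esi=8+1=9
cmp esi, 10  (cmp 9,10)
jl L0: taken
after mov ebx, [edi]: ebx=M[216]=13
after or ebx, 12: ebx=13|12=13
after and ebx, 31: ebx=13&31=13
after sub ebx, 11: ebx=13-11=2
after add edi, 4: edi=216+4=220
after add esi, 1: esi=9+1=10
cmp esi, 10  (cmp 10,10)
jl L0: not taken
halt.

2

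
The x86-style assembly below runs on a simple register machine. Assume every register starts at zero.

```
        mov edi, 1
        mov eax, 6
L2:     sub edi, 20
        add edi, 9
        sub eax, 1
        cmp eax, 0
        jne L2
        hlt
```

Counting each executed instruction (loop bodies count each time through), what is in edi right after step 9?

-21

mov edi, 1 → edi=1
mov eax, 6 → eax=6
sub edi, 20 → edi=1-20=-19
add edi, 9 → edi=(-19)+9=-10
sub eax, 1 → eax=6-1=5
cmp eax, 0  (cmp 5,0)
jne L2: taken
sub edi, 20 → edi=(-10)-20=-30
add edi, 9 → edi=(-30)+9=-21
After step 9: edi = -21.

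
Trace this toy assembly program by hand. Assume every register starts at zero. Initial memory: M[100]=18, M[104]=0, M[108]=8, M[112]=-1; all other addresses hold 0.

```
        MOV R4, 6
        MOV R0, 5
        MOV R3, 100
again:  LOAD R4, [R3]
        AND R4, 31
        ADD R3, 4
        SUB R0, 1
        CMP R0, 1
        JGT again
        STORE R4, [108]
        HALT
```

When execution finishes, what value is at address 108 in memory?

after MOV R4, 6: R4=6
after MOV R0, 5: R0=5
after MOV R3, 100: R3=100
after LOAD R4, [R3]: R4=M[100]=18
after AND R4, 31: R4=18&31=18
after ADD R3, 4: R3=100+4=104
after SUB R0, 1: R0=5-1=4
CMP R0, 1  (cmp 4,1)
JGT again: taken
after LOAD R4, [R3]: R4=M[104]=0
after AND R4, 31: R4=0&31=0
after ADD R3, 4: R3=104+4=108
after SUB R0, 1: R0=4-1=3
CMP R0, 1  (cmp 3,1)
JGT again: taken
after LOAD R4, [R3]: R4=M[108]=8
after AND R4, 31: R4=8&31=8
after ADD R3, 4: R3=108+4=112
after SUB R0, 1: R0=3-1=2
CMP R0, 1  (cmp 2,1)
JGT again: taken
after LOAD R4, [R3]: R4=M[112]=-1
after AND R4, 31: R4=(-1)&31=31
after ADD R3, 4: R3=112+4=116
after SUB R0, 1: R0=2-1=1
CMP R0, 1  (cmp 1,1)
JGT again: not taken
STORE R4, [108] → M[108]=31
halt.

31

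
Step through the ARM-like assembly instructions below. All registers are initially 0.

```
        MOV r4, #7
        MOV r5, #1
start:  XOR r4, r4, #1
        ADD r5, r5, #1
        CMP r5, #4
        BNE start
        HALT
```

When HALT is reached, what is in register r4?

6

r4=7
r5=1
r4=7^1=6
r5=1+1=2
CMP r5, #4  (cmp 2,4)
BNE start: taken
r4=6^1=7
r5=2+1=3
CMP r5, #4  (cmp 3,4)
BNE start: taken
r4=7^1=6
r5=3+1=4
CMP r5, #4  (cmp 4,4)
BNE start: not taken
halt.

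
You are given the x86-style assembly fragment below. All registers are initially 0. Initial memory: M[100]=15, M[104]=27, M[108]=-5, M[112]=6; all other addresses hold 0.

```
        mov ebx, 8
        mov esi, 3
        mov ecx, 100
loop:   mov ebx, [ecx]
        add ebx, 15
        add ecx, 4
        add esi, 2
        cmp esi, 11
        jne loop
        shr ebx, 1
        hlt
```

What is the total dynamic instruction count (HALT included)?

after mov ebx, 8: ebx=8
after mov esi, 3: esi=3
after mov ecx, 100: ecx=100
after mov ebx, [ecx]: ebx=M[100]=15
after add ebx, 15: ebx=15+15=30
after add ecx, 4: ecx=100+4=104
after add esi, 2: esi=3+2=5
cmp esi, 11  (cmp 5,11)
jne loop: taken
after mov ebx, [ecx]: ebx=M[104]=27
after add ebx, 15: ebx=27+15=42
after add ecx, 4: ecx=104+4=108
after add esi, 2: esi=5+2=7
cmp esi, 11  (cmp 7,11)
jne loop: taken
after mov ebx, [ecx]: ebx=M[108]=-5
after add ebx, 15: ebx=(-5)+15=10
after add ecx, 4: ecx=108+4=112
after add esi, 2: esi=7+2=9
cmp esi, 11  (cmp 9,11)
jne loop: taken
after mov ebx, [ecx]: ebx=M[112]=6
after add ebx, 15: ebx=6+15=21
after add ecx, 4: ecx=112+4=116
after add esi, 2: esi=9+2=11
cmp esi, 11  (cmp 11,11)
jne loop: not taken
after shr ebx, 1: ebx=21>>1=10
halt.
Total executed instructions: 29.

29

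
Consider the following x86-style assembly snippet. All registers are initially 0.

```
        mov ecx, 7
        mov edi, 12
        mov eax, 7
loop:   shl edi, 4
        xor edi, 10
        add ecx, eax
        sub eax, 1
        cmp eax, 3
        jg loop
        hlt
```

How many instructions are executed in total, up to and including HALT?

after mov ecx, 7: ecx=7
after mov edi, 12: edi=12
after mov eax, 7: eax=7
after shl edi, 4: edi=12<<4=192
after xor edi, 10: edi=192^10=202
after add ecx, eax: ecx=7+7=14
after sub eax, 1: eax=7-1=6
cmp eax, 3  (cmp 6,3)
jg loop: taken
after shl edi, 4: edi=202<<4=3232
after xor edi, 10: edi=3232^10=3242
after add ecx, eax: ecx=14+6=20
after sub eax, 1: eax=6-1=5
cmp eax, 3  (cmp 5,3)
jg loop: taken
after shl edi, 4: edi=3242<<4=51872
after xor edi, 10: edi=51872^10=51882
after add ecx, eax: ecx=20+5=25
after sub eax, 1: eax=5-1=4
cmp eax, 3  (cmp 4,3)
jg loop: taken
after shl edi, 4: edi=51882<<4=830112
after xor edi, 10: edi=830112^10=830122
after add ecx, eax: ecx=25+4=29
after sub eax, 1: eax=4-1=3
cmp eax, 3  (cmp 3,3)
jg loop: not taken
halt.
Total executed instructions: 28.

28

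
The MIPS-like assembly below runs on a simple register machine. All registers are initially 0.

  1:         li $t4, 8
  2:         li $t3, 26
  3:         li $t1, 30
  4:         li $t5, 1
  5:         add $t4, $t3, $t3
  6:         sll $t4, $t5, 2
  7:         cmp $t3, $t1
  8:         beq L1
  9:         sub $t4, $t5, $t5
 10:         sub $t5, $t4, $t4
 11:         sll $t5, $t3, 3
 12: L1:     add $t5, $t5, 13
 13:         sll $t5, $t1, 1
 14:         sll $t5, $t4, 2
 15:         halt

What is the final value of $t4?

0

$t4=8
$t3=26
$t1=30
$t5=1
$t4=26+26=52
$t4=1<<2=4
cmp $t3, $t1  (cmp 26,30)
beq L1: not taken
$t4=1-1=0
$t5=0-0=0
$t5=26<<3=208
$t5=208+13=221
$t5=30<<1=60
$t5=0<<2=0
halt.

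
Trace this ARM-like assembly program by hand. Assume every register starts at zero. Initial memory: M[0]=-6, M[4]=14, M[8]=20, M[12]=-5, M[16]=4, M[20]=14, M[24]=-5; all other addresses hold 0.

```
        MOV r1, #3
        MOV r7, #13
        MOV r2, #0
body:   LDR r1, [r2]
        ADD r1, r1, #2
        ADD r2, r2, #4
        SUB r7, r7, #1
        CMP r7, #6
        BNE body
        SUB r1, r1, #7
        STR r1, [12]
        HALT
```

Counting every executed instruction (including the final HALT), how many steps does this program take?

MOV r1, #3 → r1=3
MOV r7, #13 → r7=13
MOV r2, #0 → r2=0
LDR r1, [r2] → r1=M[0]=-6
ADD r1, r1, #2 → r1=(-6)+2=-4
ADD r2, r2, #4 → r2=0+4=4
SUB r7, r7, #1 → r7=13-1=12
CMP r7, #6  (cmp 12,6)
BNE body: taken
LDR r1, [r2] → r1=M[4]=14
ADD r1, r1, #2 → r1=14+2=16
ADD r2, r2, #4 → r2=4+4=8
SUB r7, r7, #1 → r7=12-1=11
CMP r7, #6  (cmp 11,6)
BNE body: taken
LDR r1, [r2] → r1=M[8]=20
ADD r1, r1, #2 → r1=20+2=22
ADD r2, r2, #4 → r2=8+4=12
SUB r7, r7, #1 → r7=11-1=10
CMP r7, #6  (cmp 10,6)
BNE body: taken
LDR r1, [r2] → r1=M[12]=-5
ADD r1, r1, #2 → r1=(-5)+2=-3
ADD r2, r2, #4 → r2=12+4=16
SUB r7, r7, #1 → r7=10-1=9
CMP r7, #6  (cmp 9,6)
BNE body: taken
LDR r1, [r2] → r1=M[16]=4
ADD r1, r1, #2 → r1=4+2=6
ADD r2, r2, #4 → r2=16+4=20
SUB r7, r7, #1 → r7=9-1=8
CMP r7, #6  (cmp 8,6)
BNE body: taken
LDR r1, [r2] → r1=M[20]=14
ADD r1, r1, #2 → r1=14+2=16
ADD r2, r2, #4 → r2=20+4=24
SUB r7, r7, #1 → r7=8-1=7
CMP r7, #6  (cmp 7,6)
BNE body: taken
LDR r1, [r2] → r1=M[24]=-5
ADD r1, r1, #2 → r1=(-5)+2=-3
ADD r2, r2, #4 → r2=24+4=28
SUB r7, r7, #1 → r7=7-1=6
CMP r7, #6  (cmp 6,6)
BNE body: not taken
SUB r1, r1, #7 → r1=(-3)-7=-10
STR r1, [12] → M[12]=-10
halt.
Total executed instructions: 48.

48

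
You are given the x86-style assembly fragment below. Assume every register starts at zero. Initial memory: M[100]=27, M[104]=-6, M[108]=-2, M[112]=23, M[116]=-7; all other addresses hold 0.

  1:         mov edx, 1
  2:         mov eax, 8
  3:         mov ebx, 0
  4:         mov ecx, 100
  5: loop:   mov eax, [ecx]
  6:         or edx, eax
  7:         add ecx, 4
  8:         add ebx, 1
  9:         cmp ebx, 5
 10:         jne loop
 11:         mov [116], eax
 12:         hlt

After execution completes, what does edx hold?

edx=1
eax=8
ebx=0
ecx=100
eax=M[100]=27
edx=1|27=27
ecx=100+4=104
ebx=0+1=1
cmp ebx, 5  (cmp 1,5)
jne loop: taken
eax=M[104]=-6
edx=27|(-6)=-5
ecx=104+4=108
ebx=1+1=2
cmp ebx, 5  (cmp 2,5)
jne loop: taken
eax=M[108]=-2
edx=(-5)|(-2)=-1
ecx=108+4=112
ebx=2+1=3
cmp ebx, 5  (cmp 3,5)
jne loop: taken
eax=M[112]=23
edx=(-1)|23=-1
ecx=112+4=116
ebx=3+1=4
cmp ebx, 5  (cmp 4,5)
jne loop: taken
eax=M[116]=-7
edx=(-1)|(-7)=-1
ecx=116+4=120
ebx=4+1=5
cmp ebx, 5  (cmp 5,5)
jne loop: not taken
mov [116], eax → M[116]=-7
halt.

-1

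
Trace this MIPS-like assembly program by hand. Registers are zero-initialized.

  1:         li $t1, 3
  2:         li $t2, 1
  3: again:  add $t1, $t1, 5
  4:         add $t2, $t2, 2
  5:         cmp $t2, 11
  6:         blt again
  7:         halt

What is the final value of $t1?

28

after li $t1, 3: $t1=3
after li $t2, 1: $t2=1
after add $t1, $t1, 5: $t1=3+5=8
after add $t2, $t2, 2: $t2=1+2=3
cmp $t2, 11  (cmp 3,11)
blt again: taken
after add $t1, $t1, 5: $t1=8+5=13
after add $t2, $t2, 2: $t2=3+2=5
cmp $t2, 11  (cmp 5,11)
blt again: taken
after add $t1, $t1, 5: $t1=13+5=18
after add $t2, $t2, 2: $t2=5+2=7
cmp $t2, 11  (cmp 7,11)
blt again: taken
after add $t1, $t1, 5: $t1=18+5=23
after add $t2, $t2, 2: $t2=7+2=9
cmp $t2, 11  (cmp 9,11)
blt again: taken
after add $t1, $t1, 5: $t1=23+5=28
after add $t2, $t2, 2: $t2=9+2=11
cmp $t2, 11  (cmp 11,11)
blt again: not taken
halt.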